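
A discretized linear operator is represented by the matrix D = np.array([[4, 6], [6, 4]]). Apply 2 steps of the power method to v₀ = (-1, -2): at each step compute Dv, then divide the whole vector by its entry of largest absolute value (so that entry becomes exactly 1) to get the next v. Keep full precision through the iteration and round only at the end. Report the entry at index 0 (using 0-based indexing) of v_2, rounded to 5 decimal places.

0.97368

Dv0 = (-16.000000, -14.000000); divide by -16.000000 → v1 = (1.000000, 0.875000)
Dv1 = (9.250000, 9.500000); divide by 9.500000 → v2 = (0.973684, 1.000000)
Requested entry of v2: -148/-152 = 0.97368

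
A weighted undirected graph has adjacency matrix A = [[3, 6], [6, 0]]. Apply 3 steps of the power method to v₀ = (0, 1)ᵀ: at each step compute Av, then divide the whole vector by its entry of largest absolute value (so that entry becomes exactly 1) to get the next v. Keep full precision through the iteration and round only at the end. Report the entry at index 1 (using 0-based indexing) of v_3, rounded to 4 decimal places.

Av0 = (6.00000, 0.00000); divide by 6.00000 → v1 = (1.00000, 0.00000)
Av1 = (3.00000, 6.00000); divide by 6.00000 → v2 = (0.50000, 1.00000)
Av2 = (7.50000, 3.00000); divide by 7.50000 → v3 = (1.00000, 0.40000)
Requested entry of v3: 108/270 = 0.4000

0.4000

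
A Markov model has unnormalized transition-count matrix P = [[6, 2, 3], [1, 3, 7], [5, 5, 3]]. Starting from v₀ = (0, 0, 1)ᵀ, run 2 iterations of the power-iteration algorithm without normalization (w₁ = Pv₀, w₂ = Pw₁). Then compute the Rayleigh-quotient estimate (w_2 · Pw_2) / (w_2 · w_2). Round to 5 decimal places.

λ ≈ 11.59747

w1 = Pv₀ = (6·0 + 2·0 + 3·1; 1·0 + 3·0 + 7·1; 5·0 + 5·0 + 3·1) = (3, 7, 3)
w2 = Pw1 = (6·3 + 2·7 + 3·3; 1·3 + 3·7 + 7·3; 5·3 + 5·7 + 3·3) = (41, 45, 59)
Pw2 = (513, 589, 607)
w2·Pw2 = 41·513 + 45·589 + 59·607 = 83351; w2·w2 = 41·41 + 45·45 + 59·59 = 7187
λ ≈ 83351/7187 = 11.59747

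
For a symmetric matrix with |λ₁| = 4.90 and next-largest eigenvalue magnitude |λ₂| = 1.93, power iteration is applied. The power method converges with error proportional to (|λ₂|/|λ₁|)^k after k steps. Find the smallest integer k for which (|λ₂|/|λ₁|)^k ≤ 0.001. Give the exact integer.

|λ₂/λ₁| = 1.93/4.90 = 0.39388
Need k ≥ ln(0.001) / ln(0.39388) = -6.9078 / -0.9317 ≈ 7.414
Smallest integer k satisfying the bound: 8

8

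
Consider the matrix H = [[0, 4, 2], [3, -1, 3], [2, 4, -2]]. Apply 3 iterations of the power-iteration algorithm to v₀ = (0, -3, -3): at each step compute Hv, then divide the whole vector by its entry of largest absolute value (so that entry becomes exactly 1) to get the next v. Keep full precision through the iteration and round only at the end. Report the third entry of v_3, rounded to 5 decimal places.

0.66667

Hv0 = (-18.000000, -6.000000, -6.000000); divide by -18.000000 → v1 = (1.000000, 0.333333, 0.333333)
Hv1 = (2.000000, 3.666667, 2.666667); divide by 3.666667 → v2 = (0.545455, 1.000000, 0.727273)
Hv2 = (5.454545, 2.818182, 3.636364); divide by 5.454545 → v3 = (1.000000, 0.516667, 0.666667)
Requested entry of v3: -240/-360 = 0.66667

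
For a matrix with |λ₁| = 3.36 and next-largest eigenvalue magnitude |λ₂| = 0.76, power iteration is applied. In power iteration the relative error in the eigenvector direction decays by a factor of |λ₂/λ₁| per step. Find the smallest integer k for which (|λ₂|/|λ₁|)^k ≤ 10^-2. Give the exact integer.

|λ₂/λ₁| = 0.76/3.36 = 0.22619
Need k ≥ ln(10^-2) / ln(0.22619) = -4.6052 / -1.4864 ≈ 3.098
Smallest integer k satisfying the bound: 4

4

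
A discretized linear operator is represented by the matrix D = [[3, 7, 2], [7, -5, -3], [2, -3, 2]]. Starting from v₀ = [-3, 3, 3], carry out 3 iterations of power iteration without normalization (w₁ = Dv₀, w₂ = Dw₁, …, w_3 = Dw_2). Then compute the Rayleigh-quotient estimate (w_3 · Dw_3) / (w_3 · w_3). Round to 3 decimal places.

λ ≈ -10.046

w1 = Dv₀ = (3·(-3) + 7·3 + 2·3; 7·(-3) + (-5)·3 + (-3)·3; 2·(-3) + (-3)·3 + 2·3) = (18, -45, -9)
w2 = Dw1 = (3·18 + 7·(-45) + 2·(-9); 7·18 + (-5)·(-45) + (-3)·(-9); 2·18 + (-3)·(-45) + 2·(-9)) = (-279, 378, 153)
w3 = Dw2 = (2115, -4302, -1386)
Dw3 = (-26541, 40473, 14364)
w3·Dw3 = 2115·(-26541) + (-4302)·40473 + (-1386)·14364 = -250157565; w3·w3 = 2115·2115 + (-4302)·(-4302) + (-1386)·(-1386) = 24901425
λ ≈ -250157565/24901425 = -10.046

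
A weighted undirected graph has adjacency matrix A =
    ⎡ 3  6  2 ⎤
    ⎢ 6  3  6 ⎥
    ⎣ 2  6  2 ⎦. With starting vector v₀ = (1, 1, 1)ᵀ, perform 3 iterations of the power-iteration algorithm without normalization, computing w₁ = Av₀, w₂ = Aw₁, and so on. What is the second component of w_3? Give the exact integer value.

2163

w1 = Av₀ = (11, 15, 10)
w2 = Aw1 = (143, 171, 132)
w3 = Aw2 = (1719, 2163, 1576)
The requested component of w3 is 2163.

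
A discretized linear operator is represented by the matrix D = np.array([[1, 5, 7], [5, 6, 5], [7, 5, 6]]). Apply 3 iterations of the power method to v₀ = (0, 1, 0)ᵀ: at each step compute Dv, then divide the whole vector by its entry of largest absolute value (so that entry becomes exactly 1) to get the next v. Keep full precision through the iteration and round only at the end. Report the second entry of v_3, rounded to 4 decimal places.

Dv0 = (5.00000, 6.00000, 5.00000); divide by 6.00000 → v1 = (0.83333, 1.00000, 0.83333)
Dv1 = (11.66667, 14.33333, 15.83333); divide by 15.83333 → v2 = (0.73684, 0.90526, 1.00000)
Dv2 = (12.26316, 14.11579, 15.68421); divide by 15.68421 → v3 = (0.78188, 0.90000, 1.00000)
Requested entry of v3: 1341/1490 = 0.9000

0.9000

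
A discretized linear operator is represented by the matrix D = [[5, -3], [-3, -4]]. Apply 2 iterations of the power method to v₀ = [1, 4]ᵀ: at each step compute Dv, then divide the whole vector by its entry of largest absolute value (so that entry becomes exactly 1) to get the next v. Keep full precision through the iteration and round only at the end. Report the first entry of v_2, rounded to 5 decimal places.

Dv0 = (-7.000000, -19.000000); divide by -19.000000 → v1 = (0.368421, 1.000000)
Dv1 = (-1.157895, -5.105263); divide by -5.105263 → v2 = (0.226804, 1.000000)
Requested entry of v2: 22/97 = 0.22680

0.22680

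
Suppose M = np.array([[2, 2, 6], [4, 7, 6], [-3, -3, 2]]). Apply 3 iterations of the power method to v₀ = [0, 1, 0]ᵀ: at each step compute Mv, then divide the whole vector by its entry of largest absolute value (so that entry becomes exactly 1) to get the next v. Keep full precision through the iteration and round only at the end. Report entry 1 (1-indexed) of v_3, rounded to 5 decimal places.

0.65574

Mv0 = (2.000000, 7.000000, -3.000000); divide by 7.000000 → v1 = (0.285714, 1.000000, -0.428571)
Mv1 = (0.000000, 5.571429, -4.714286); divide by 5.571429 → v2 = (0.000000, 1.000000, -0.846154)
Mv2 = (-3.076923, 1.923077, -4.692308); divide by -4.692308 → v3 = (0.655738, -0.409836, 1.000000)
Requested entry of v3: -120/-183 = 0.65574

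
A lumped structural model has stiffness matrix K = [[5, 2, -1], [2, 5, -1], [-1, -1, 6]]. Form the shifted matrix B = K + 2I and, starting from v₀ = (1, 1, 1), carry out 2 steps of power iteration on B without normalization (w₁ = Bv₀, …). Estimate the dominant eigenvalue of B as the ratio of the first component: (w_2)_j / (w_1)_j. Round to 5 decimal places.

8.25000

B = K + 2I has rows (7, 2, -1); (2, 7, -1); (-1, -1, 8)
w1 = Bv₀ = (8, 8, 6)
w2 = Bw1 = (66, 66, 32)
Ratio: 66/8 = 8.25000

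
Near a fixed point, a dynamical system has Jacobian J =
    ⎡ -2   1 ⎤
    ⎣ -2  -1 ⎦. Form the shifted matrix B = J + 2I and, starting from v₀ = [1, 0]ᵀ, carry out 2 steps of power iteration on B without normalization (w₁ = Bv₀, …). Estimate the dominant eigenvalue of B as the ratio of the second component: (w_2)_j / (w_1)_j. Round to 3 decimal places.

1.000

B = J + 2I has rows (0, 1); (-2, 1)
w1 = Bv₀ = (0·1 + 1·0; (-2)·1 + 1·0) = (0, -2)
w2 = Bw1 = (0·0 + 1·(-2); (-2)·0 + 1·(-2)) = (-2, -2)
Ratio: -2/-2 = 1.000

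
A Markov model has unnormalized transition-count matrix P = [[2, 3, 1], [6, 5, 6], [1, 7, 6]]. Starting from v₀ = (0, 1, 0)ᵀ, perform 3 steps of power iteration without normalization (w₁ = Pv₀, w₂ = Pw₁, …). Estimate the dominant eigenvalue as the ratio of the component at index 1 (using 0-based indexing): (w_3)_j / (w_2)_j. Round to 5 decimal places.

λ ≈ 12.62353

w1 = Pv₀ = (2·0 + 3·1 + 1·0; 6·0 + 5·1 + 6·0; 1·0 + 7·1 + 6·0) = (3, 5, 7)
w2 = Pw1 = (2·3 + 3·5 + 1·7; 6·3 + 5·5 + 6·7; 1·3 + 7·5 + 6·7) = (28, 85, 80)
w3 = Pw2 = (391, 1073, 1103)
Ratio at component: 1073 / 85 = 12.62353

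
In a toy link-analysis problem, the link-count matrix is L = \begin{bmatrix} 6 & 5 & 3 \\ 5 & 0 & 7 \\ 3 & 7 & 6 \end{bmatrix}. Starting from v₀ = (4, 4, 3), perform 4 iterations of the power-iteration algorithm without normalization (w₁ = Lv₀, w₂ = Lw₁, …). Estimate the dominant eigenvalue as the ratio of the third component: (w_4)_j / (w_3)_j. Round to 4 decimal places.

14.0556

w1 = Lv₀ = (6·4 + 5·4 + 3·3; 5·4 + 0·4 + 7·3; 3·4 + 7·4 + 6·3) = (53, 41, 58)
w2 = Lw1 = (6·53 + 5·41 + 3·58; 5·53 + 0·41 + 7·58; 3·53 + 7·41 + 6·58) = (697, 671, 794)
w3 = Lw2 = (9919, 9043, 11552)
w4 = Lw3 = (139385, 130459, 162370)
Ratio at component: 162370 / 11552 = 14.0556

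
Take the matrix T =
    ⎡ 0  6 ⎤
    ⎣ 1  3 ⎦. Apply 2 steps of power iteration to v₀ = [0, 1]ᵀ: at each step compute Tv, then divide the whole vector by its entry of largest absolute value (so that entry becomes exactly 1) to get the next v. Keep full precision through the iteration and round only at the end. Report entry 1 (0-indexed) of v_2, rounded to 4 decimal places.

0.8333

Tv0 = (6.00000, 3.00000); divide by 6.00000 → v1 = (1.00000, 0.50000)
Tv1 = (3.00000, 2.50000); divide by 3.00000 → v2 = (1.00000, 0.83333)
Requested entry of v2: 15/18 = 0.8333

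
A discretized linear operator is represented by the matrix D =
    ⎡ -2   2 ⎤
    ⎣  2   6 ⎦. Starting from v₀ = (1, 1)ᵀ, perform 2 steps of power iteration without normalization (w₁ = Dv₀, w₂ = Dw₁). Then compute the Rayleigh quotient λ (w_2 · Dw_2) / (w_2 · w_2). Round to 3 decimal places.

w1 = Dv₀ = (0, 8)
w2 = Dw1 = (16, 48)
Dw2 = (64, 320)
w2·Dw2 = 16·64 + 48·320 = 16384; w2·w2 = 16·16 + 48·48 = 2560
λ ≈ 16384/2560 = 6.400

λ ≈ 6.400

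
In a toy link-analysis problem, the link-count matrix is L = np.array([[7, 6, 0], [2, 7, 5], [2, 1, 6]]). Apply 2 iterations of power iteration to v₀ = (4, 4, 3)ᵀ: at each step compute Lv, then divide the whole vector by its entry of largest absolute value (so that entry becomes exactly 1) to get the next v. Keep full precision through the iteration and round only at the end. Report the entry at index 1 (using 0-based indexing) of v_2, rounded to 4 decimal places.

Lv0 = (52.00000, 51.00000, 30.00000); divide by 52.00000 → v1 = (1.00000, 0.98077, 0.57692)
Lv1 = (12.88462, 11.75000, 6.44231); divide by 12.88462 → v2 = (1.00000, 0.91194, 0.50000)
Requested entry of v2: 611/670 = 0.9119

0.9119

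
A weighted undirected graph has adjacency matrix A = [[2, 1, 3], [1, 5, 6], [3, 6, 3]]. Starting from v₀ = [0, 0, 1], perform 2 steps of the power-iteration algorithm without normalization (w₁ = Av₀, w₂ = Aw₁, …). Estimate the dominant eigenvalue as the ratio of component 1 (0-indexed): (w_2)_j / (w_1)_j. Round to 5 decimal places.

w1 = Av₀ = (3, 6, 3)
w2 = Aw1 = (21, 51, 54)
Ratio at component: 51 / 6 = 8.50000

8.50000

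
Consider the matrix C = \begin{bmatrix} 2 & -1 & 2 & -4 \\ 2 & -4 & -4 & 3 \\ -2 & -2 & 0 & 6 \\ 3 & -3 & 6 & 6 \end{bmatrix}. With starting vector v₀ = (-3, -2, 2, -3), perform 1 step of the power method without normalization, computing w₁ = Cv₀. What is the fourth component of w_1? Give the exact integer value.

-9

w1 = Cv₀ = (2·(-3) + (-1)·(-2) + 2·2 + (-4)·(-3); 2·(-3) + (-4)·(-2) + (-4)·2 + 3·(-3); (-2)·(-3) + (-2)·(-2) + 0·2 + 6·(-3); 3·(-3) + (-3)·(-2) + 6·2 + 6·(-3)) = (12, -15, -8, -9)
The requested component of w1 is -9.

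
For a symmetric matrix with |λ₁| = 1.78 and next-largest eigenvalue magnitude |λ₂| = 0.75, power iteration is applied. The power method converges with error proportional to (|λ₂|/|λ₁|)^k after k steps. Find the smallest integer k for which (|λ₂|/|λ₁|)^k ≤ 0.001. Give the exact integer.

8

|λ₂/λ₁| = 0.75/1.78 = 0.42135
Need k ≥ ln(0.001) / ln(0.42135) = -6.9078 / -0.8643 ≈ 7.992
Smallest integer k satisfying the bound: 8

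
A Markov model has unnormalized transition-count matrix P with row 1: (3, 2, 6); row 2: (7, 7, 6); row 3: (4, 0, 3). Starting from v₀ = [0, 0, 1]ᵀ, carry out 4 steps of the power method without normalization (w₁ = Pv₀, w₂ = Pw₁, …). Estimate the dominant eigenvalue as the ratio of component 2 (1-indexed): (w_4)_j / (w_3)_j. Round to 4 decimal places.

w1 = Pv₀ = (6, 6, 3)
w2 = Pw1 = (48, 102, 33)
w3 = Pw2 = (546, 1248, 291)
w4 = Pw3 = (5880, 14304, 3057)
Ratio at component: 14304 / 1248 = 11.4615

λ ≈ 11.4615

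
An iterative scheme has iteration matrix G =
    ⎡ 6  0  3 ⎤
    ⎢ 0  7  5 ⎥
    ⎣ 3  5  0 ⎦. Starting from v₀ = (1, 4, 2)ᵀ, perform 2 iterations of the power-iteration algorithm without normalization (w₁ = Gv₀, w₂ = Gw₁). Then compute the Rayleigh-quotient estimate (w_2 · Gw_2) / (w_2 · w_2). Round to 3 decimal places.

w1 = Gv₀ = (6·1 + 0·4 + 3·2; 0·1 + 7·4 + 5·2; 3·1 + 5·4 + 0·2) = (12, 38, 23)
w2 = Gw1 = (6·12 + 0·38 + 3·23; 0·12 + 7·38 + 5·23; 3·12 + 5·38 + 0·23) = (141, 381, 226)
Gw2 = (1524, 3797, 2328)
w2·Gw2 = 141·1524 + 381·3797 + 226·2328 = 2187669; w2·w2 = 141·141 + 381·381 + 226·226 = 216118
λ ≈ 2187669/216118 = 10.123

10.123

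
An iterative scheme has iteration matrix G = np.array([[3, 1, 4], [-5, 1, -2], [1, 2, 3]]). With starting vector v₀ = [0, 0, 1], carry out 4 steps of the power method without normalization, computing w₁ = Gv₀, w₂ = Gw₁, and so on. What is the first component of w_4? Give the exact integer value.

w1 = Gv₀ = (3·0 + 1·0 + 4·1; (-5)·0 + 1·0 + (-2)·1; 1·0 + 2·0 + 3·1) = (4, -2, 3)
w2 = Gw1 = (3·4 + 1·(-2) + 4·3; (-5)·4 + 1·(-2) + (-2)·3; 1·4 + 2·(-2) + 3·3) = (22, -28, 9)
w3 = Gw2 = (74, -156, -7)
w4 = Gw3 = (38, -512, -259)
The requested component of w4 is 38.

38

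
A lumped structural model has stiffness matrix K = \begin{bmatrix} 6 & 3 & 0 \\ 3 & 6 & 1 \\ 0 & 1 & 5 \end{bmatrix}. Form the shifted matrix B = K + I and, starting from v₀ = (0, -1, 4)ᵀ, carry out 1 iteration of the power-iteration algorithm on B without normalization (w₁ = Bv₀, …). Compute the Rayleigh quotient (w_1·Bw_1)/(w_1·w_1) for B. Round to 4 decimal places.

5.8793

B = K + I has rows (7, 3, 0); (3, 7, 1); (0, 1, 6)
w1 = Bv₀ = (7·0 + 3·(-1) + 0·4; 3·0 + 7·(-1) + 1·4; 0·0 + 1·(-1) + 6·4) = (-3, -3, 23)
Bw1 = (-30, -7, 135)
w1·Bw1 = 3216; w1·w1 = 547; μ ≈ 3216/547 = 5.8793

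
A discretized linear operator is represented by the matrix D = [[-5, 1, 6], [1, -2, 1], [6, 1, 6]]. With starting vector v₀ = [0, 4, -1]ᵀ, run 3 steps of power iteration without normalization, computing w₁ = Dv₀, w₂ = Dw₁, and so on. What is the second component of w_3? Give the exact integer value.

w1 = Dv₀ = ((-5)·0 + 1·4 + 6·(-1); 1·0 + (-2)·4 + 1·(-1); 6·0 + 1·4 + 6·(-1)) = (-2, -9, -2)
w2 = Dw1 = ((-5)·(-2) + 1·(-9) + 6·(-2); 1·(-2) + (-2)·(-9) + 1·(-2); 6·(-2) + 1·(-9) + 6·(-2)) = (-11, 14, -33)
w3 = Dw2 = (-129, -72, -250)
The requested component of w3 is -72.

-72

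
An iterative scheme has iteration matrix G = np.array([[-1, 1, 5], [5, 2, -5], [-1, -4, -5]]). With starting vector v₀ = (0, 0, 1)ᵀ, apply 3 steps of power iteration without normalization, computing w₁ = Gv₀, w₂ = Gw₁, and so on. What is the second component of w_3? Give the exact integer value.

-295

w1 = Gv₀ = ((-1)·0 + 1·0 + 5·1; 5·0 + 2·0 + (-5)·1; (-1)·0 + (-4)·0 + (-5)·1) = (5, -5, -5)
w2 = Gw1 = ((-1)·5 + 1·(-5) + 5·(-5); 5·5 + 2·(-5) + (-5)·(-5); (-1)·5 + (-4)·(-5) + (-5)·(-5)) = (-35, 40, 40)
w3 = Gw2 = (275, -295, -325)
The requested component of w3 is -295.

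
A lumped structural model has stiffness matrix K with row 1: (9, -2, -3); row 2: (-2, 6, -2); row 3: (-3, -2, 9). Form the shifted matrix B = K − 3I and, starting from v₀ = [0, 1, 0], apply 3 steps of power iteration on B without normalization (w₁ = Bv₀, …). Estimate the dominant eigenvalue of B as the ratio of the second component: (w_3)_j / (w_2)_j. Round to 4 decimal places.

B = K − 3I has rows (6, -2, -3); (-2, 3, -2); (-3, -2, 6)
w1 = Bv₀ = (6·0 + (-2)·1 + (-3)·0; (-2)·0 + 3·1 + (-2)·0; (-3)·0 + (-2)·1 + 6·0) = (-2, 3, -2)
w2 = Bw1 = (6·(-2) + (-2)·3 + (-3)·(-2); (-2)·(-2) + 3·3 + (-2)·(-2); (-3)·(-2) + (-2)·3 + 6·(-2)) = (-12, 17, -12)
w3 = Bw2 = (-70, 99, -70)
Ratio: 99/17 = 5.8235

5.8235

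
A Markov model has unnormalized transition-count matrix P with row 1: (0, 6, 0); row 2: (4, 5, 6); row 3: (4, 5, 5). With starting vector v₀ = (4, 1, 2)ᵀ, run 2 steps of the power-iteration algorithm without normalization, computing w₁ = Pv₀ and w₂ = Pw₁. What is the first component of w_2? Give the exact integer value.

w1 = Pv₀ = (0·4 + 6·1 + 0·2; 4·4 + 5·1 + 6·2; 4·4 + 5·1 + 5·2) = (6, 33, 31)
w2 = Pw1 = (0·6 + 6·33 + 0·31; 4·6 + 5·33 + 6·31; 4·6 + 5·33 + 5·31) = (198, 375, 344)
The requested component of w2 is 198.

198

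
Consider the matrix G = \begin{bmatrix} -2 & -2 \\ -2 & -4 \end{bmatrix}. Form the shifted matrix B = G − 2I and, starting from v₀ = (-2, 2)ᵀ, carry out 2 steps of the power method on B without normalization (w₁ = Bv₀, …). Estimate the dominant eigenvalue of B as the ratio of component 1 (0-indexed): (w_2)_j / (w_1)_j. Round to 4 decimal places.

B = G − 2I has rows (-4, -2); (-2, -6)
w1 = Bv₀ = (4, -8)
w2 = Bw1 = (0, 40)
Ratio: 40/-8 = -5.0000

μ ≈ -5.0000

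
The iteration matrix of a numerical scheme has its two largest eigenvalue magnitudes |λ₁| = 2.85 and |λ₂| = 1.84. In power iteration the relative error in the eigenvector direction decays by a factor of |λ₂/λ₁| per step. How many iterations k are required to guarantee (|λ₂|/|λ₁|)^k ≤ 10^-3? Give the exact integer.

|λ₂/λ₁| = 1.84/2.85 = 0.64561
Need k ≥ ln(10^-3) / ln(0.64561) = -6.9078 / -0.4376 ≈ 15.787
Smallest integer k satisfying the bound: 16

16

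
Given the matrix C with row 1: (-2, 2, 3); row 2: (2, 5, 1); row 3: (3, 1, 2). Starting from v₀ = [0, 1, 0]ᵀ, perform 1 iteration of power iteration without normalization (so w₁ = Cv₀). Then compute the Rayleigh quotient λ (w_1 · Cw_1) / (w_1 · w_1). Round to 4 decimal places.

λ ≈ 6.0333

w1 = Cv₀ = (2, 5, 1)
Cw1 = (9, 30, 13)
w1·Cw1 = 2·9 + 5·30 + 1·13 = 181; w1·w1 = 2·2 + 5·5 + 1·1 = 30
λ ≈ 181/30 = 6.0333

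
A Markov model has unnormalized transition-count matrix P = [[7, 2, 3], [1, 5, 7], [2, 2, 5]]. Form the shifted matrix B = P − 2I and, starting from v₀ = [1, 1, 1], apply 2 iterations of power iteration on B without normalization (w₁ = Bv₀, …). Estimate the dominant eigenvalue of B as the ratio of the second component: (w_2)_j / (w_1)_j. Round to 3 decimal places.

B = P − 2I has rows (5, 2, 3); (1, 3, 7); (2, 2, 3)
w1 = Bv₀ = (5·1 + 2·1 + 3·1; 1·1 + 3·1 + 7·1; 2·1 + 2·1 + 3·1) = (10, 11, 7)
w2 = Bw1 = (5·10 + 2·11 + 3·7; 1·10 + 3·11 + 7·7; 2·10 + 2·11 + 3·7) = (93, 92, 63)
Ratio: 92/11 = 8.364

8.364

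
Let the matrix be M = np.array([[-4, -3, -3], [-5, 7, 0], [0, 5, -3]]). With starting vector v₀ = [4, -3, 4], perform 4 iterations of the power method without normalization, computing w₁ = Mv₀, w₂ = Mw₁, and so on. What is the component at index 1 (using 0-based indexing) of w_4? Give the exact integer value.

-18348

w1 = Mv₀ = ((-4)·4 + (-3)·(-3) + (-3)·4; (-5)·4 + 7·(-3) + 0·4; 0·4 + 5·(-3) + (-3)·4) = (-19, -41, -27)
w2 = Mw1 = ((-4)·(-19) + (-3)·(-41) + (-3)·(-27); (-5)·(-19) + 7·(-41) + 0·(-27); 0·(-19) + 5·(-41) + (-3)·(-27)) = (280, -192, -124)
w3 = Mw2 = (-172, -2744, -588)
w4 = Mw3 = (10684, -18348, -11956)
The requested component of w4 is -18348.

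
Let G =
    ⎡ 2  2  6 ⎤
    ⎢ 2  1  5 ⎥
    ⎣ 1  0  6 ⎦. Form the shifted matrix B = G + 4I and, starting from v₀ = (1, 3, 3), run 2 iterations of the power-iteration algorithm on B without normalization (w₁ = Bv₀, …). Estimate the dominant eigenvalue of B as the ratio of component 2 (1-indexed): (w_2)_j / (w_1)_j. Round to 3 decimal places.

B = G + 4I has rows (6, 2, 6); (2, 5, 5); (1, 0, 10)
w1 = Bv₀ = (6·1 + 2·3 + 6·3; 2·1 + 5·3 + 5·3; 1·1 + 0·3 + 10·3) = (30, 32, 31)
w2 = Bw1 = (6·30 + 2·32 + 6·31; 2·30 + 5·32 + 5·31; 1·30 + 0·32 + 10·31) = (430, 375, 340)
Ratio: 375/32 = 11.719

11.719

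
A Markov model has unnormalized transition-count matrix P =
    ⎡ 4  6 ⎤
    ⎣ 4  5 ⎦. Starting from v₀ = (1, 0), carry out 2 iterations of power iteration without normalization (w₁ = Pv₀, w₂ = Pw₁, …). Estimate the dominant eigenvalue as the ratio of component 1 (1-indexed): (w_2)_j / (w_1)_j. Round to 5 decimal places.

w1 = Pv₀ = (4·1 + 6·0; 4·1 + 5·0) = (4, 4)
w2 = Pw1 = (4·4 + 6·4; 4·4 + 5·4) = (40, 36)
Ratio at component: 40 / 4 = 10.00000

10.00000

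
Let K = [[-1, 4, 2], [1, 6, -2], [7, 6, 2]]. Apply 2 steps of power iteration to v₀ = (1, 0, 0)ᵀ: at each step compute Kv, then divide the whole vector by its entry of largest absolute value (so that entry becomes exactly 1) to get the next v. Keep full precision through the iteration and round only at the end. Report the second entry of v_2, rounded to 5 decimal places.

-0.47368

Kv0 = (-1.000000, 1.000000, 7.000000); divide by 7.000000 → v1 = (-0.142857, 0.142857, 1.000000)
Kv1 = (2.714286, -1.285714, 1.857143); divide by 2.714286 → v2 = (1.000000, -0.473684, 0.684211)
Requested entry of v2: -9/19 = -0.47368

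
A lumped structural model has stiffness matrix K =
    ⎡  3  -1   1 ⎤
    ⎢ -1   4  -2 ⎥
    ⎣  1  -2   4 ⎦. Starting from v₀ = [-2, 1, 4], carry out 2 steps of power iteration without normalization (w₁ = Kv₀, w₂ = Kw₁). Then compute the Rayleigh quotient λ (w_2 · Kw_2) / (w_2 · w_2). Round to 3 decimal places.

5.971

w1 = Kv₀ = (3·(-2) + (-1)·1 + 1·4; (-1)·(-2) + 4·1 + (-2)·4; 1·(-2) + (-2)·1 + 4·4) = (-3, -2, 12)
w2 = Kw1 = (3·(-3) + (-1)·(-2) + 1·12; (-1)·(-3) + 4·(-2) + (-2)·12; 1·(-3) + (-2)·(-2) + 4·12) = (5, -29, 49)
Kw2 = (93, -219, 259)
w2·Kw2 = 5·93 + (-29)·(-219) + 49·259 = 19507; w2·w2 = 5·5 + (-29)·(-29) + 49·49 = 3267
λ ≈ 19507/3267 = 5.971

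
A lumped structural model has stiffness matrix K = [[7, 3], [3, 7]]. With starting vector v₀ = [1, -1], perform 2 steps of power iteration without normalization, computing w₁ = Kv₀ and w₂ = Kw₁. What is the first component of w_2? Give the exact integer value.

16

w1 = Kv₀ = (7·1 + 3·(-1); 3·1 + 7·(-1)) = (4, -4)
w2 = Kw1 = (7·4 + 3·(-4); 3·4 + 7·(-4)) = (16, -16)
The requested component of w2 is 16.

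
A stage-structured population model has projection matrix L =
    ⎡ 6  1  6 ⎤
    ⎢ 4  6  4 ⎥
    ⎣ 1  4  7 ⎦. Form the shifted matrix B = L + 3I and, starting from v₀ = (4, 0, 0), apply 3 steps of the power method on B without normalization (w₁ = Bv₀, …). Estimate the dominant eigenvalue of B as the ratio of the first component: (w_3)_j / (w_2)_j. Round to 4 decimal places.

μ ≈ 12.1429

B = L + 3I has rows (9, 1, 6); (4, 9, 4); (1, 4, 10)
w1 = Bv₀ = (36, 16, 4)
w2 = Bw1 = (364, 304, 140)
w3 = Bw2 = (4420, 4752, 2980)
Ratio: 4420/364 = 12.1429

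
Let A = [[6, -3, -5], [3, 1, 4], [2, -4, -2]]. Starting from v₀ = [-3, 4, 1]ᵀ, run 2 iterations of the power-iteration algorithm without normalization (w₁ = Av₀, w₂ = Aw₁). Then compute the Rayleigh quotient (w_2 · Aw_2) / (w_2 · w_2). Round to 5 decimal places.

1.66072

w1 = Av₀ = (6·(-3) + (-3)·4 + (-5)·1; 3·(-3) + 1·4 + 4·1; 2·(-3) + (-4)·4 + (-2)·1) = (-35, -1, -24)
w2 = Aw1 = (6·(-35) + (-3)·(-1) + (-5)·(-24); 3·(-35) + 1·(-1) + 4·(-24); 2·(-35) + (-4)·(-1) + (-2)·(-24)) = (-87, -202, -18)
Aw2 = (174, -535, 670)
w2·Aw2 = (-87)·174 + (-202)·(-535) + (-18)·670 = 80872; w2·w2 = (-87)·(-87) + (-202)·(-202) + (-18)·(-18) = 48697
λ ≈ 80872/48697 = 1.66072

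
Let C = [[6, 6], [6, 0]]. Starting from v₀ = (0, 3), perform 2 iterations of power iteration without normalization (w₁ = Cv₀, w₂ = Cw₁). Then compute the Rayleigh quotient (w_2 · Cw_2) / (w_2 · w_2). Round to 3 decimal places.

w1 = Cv₀ = (18, 0)
w2 = Cw1 = (108, 108)
Cw2 = (1296, 648)
w2·Cw2 = 108·1296 + 108·648 = 209952; w2·w2 = 108·108 + 108·108 = 23328
λ ≈ 209952/23328 = 9.000

9.000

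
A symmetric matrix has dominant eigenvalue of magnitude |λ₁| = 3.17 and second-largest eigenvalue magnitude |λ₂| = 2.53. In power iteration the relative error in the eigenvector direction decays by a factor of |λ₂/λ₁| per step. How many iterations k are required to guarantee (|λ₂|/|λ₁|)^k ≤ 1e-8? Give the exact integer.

|λ₂/λ₁| = 2.53/3.17 = 0.79811
Need k ≥ ln(1e-8) / ln(0.79811) = -18.4207 / -0.2255 ≈ 81.684
Smallest integer k satisfying the bound: 82

82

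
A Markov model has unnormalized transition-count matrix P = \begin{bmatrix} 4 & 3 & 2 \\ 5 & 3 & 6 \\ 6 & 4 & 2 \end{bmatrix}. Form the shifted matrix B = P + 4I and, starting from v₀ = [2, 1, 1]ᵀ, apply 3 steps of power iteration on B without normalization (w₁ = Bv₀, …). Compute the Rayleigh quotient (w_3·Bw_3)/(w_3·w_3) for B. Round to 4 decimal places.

μ ≈ 15.3267

B = P + 4I has rows (8, 3, 2); (5, 7, 6); (6, 4, 6)
w1 = Bv₀ = (8·2 + 3·1 + 2·1; 5·2 + 7·1 + 6·1; 6·2 + 4·1 + 6·1) = (21, 23, 22)
w2 = Bw1 = (8·21 + 3·23 + 2·22; 5·21 + 7·23 + 6·22; 6·21 + 4·23 + 6·22) = (281, 398, 350)
w3 = Bw2 = (4142, 6291, 5378)
Bw3 = (62765, 97015, 82284)
w3·Bw3 = 1312817347; w3·w3 = 85655729; μ ≈ 1312817347/85655729 = 15.3267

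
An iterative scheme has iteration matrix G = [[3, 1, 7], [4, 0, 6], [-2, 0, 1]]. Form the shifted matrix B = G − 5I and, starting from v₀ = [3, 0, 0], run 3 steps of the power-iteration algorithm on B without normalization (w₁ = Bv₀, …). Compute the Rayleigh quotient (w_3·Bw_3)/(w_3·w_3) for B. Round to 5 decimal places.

μ ≈ -4.74982

B = G − 5I has rows (-2, 1, 7); (4, -5, 6); (-2, 0, -4)
w1 = Bv₀ = ((-2)·3 + 1·0 + 7·0; 4·3 + (-5)·0 + 6·0; (-2)·3 + 0·0 + (-4)·0) = (-6, 12, -6)
w2 = Bw1 = ((-2)·(-6) + 1·12 + 7·(-6); 4·(-6) + (-5)·12 + 6·(-6); (-2)·(-6) + 0·12 + (-4)·(-6)) = (-18, -120, 36)
w3 = Bw2 = (168, 744, -108)
Bw3 = (-348, -3696, 96)
w3·Bw3 = -2818656; w3·w3 = 593424; μ ≈ -2818656/593424 = -4.74982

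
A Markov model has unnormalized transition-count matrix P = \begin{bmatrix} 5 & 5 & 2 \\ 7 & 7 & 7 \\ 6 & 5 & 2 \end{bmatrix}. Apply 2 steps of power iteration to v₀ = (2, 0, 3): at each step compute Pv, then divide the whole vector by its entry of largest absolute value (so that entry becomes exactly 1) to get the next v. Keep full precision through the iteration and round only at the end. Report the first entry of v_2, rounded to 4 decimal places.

Pv0 = (16.00000, 35.00000, 18.00000); divide by 35.00000 → v1 = (0.45714, 1.00000, 0.51429)
Pv1 = (8.31429, 13.80000, 8.77143); divide by 13.80000 → v2 = (0.60248, 1.00000, 0.63561)
Requested entry of v2: 291/483 = 0.6025

0.6025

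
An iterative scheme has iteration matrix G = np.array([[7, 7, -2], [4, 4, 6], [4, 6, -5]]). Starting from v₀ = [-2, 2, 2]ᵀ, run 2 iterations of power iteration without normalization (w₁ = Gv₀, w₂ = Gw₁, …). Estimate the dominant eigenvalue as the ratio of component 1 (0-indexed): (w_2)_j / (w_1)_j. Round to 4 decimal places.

λ ≈ -0.3333

w1 = Gv₀ = (-4, 12, -6)
w2 = Gw1 = (68, -4, 86)
Ratio at component: -4 / 12 = -0.3333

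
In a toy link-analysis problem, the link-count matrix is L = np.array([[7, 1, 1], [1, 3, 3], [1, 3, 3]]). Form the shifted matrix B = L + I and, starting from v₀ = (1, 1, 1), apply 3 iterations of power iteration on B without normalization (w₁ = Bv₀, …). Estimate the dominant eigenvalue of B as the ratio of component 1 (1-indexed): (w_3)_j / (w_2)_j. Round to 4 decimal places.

9.3750

B = L + I has rows (8, 1, 1); (1, 4, 3); (1, 3, 4)
w1 = Bv₀ = (8·1 + 1·1 + 1·1; 1·1 + 4·1 + 3·1; 1·1 + 3·1 + 4·1) = (10, 8, 8)
w2 = Bw1 = (8·10 + 1·8 + 1·8; 1·10 + 4·8 + 3·8; 1·10 + 3·8 + 4·8) = (96, 66, 66)
w3 = Bw2 = (900, 558, 558)
Ratio: 900/96 = 9.3750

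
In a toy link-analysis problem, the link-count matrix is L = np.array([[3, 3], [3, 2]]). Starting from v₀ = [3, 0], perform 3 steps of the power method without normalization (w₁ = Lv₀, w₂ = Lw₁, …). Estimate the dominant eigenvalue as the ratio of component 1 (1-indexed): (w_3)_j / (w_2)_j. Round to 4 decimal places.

w1 = Lv₀ = (9, 9)
w2 = Lw1 = (54, 45)
w3 = Lw2 = (297, 252)
Ratio at component: 297 / 54 = 5.5000

λ ≈ 5.5000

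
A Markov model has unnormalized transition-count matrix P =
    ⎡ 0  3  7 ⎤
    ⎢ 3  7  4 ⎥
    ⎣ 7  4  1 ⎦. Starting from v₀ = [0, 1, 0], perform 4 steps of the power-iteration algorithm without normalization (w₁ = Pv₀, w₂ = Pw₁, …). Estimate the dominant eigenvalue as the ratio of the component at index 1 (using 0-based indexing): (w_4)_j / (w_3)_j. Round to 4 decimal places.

w1 = Pv₀ = (0·0 + 3·1 + 7·0; 3·0 + 7·1 + 4·0; 7·0 + 4·1 + 1·0) = (3, 7, 4)
w2 = Pw1 = (0·3 + 3·7 + 7·4; 3·3 + 7·7 + 4·4; 7·3 + 4·7 + 1·4) = (49, 74, 53)
w3 = Pw2 = (593, 877, 692)
w4 = Pw3 = (7475, 10686, 8351)
Ratio at component: 10686 / 877 = 12.1847

12.1847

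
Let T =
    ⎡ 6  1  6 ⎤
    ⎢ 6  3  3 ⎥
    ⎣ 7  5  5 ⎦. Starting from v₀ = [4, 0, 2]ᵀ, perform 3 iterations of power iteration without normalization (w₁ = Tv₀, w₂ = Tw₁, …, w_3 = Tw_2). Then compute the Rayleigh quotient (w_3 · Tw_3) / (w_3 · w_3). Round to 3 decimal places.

w1 = Tv₀ = (6·4 + 1·0 + 6·2; 6·4 + 3·0 + 3·2; 7·4 + 5·0 + 5·2) = (36, 30, 38)
w2 = Tw1 = (6·36 + 1·30 + 6·38; 6·36 + 3·30 + 3·38; 7·36 + 5·30 + 5·38) = (474, 420, 592)
w3 = Tw2 = (6816, 5880, 8378)
Tw3 = (97044, 83670, 119002)
w3·Tw3 = 6816·97044 + 5880·83670 + 8378·119002 = 2150430260; w3·w3 = 6816·6816 + 5880·5880 + 8378·8378 = 151223140
λ ≈ 2150430260/151223140 = 14.220

λ ≈ 14.220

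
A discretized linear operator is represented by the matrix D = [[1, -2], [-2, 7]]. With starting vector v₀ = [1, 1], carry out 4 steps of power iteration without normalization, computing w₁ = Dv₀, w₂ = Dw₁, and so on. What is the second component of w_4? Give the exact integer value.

2137

w1 = Dv₀ = (1·1 + (-2)·1; (-2)·1 + 7·1) = (-1, 5)
w2 = Dw1 = (1·(-1) + (-2)·5; (-2)·(-1) + 7·5) = (-11, 37)
w3 = Dw2 = (-85, 281)
w4 = Dw3 = (-647, 2137)
The requested component of w4 is 2137.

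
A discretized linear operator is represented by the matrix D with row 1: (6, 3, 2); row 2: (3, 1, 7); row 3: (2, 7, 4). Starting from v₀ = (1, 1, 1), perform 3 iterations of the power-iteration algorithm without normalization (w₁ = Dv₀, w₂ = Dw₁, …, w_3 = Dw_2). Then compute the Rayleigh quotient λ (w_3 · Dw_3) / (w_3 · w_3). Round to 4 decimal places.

w1 = Dv₀ = (11, 11, 13)
w2 = Dw1 = (125, 135, 151)
w3 = Dw2 = (1457, 1567, 1799)
Dw3 = (17041, 18531, 21079)
w3·Dw3 = 1457·17041 + 1567·18531 + 1799·21079 = 91787935; w3·w3 = 1457·1457 + 1567·1567 + 1799·1799 = 7814739
λ ≈ 91787935/7814739 = 11.7455

11.7455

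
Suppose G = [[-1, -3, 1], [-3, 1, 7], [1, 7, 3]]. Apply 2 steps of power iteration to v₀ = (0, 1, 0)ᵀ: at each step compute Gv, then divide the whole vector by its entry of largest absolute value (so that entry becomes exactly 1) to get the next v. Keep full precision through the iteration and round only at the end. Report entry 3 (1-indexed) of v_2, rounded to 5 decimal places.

0.42373

Gv0 = (-3.000000, 1.000000, 7.000000); divide by 7.000000 → v1 = (-0.428571, 0.142857, 1.000000)
Gv1 = (1.000000, 8.428571, 3.571429); divide by 8.428571 → v2 = (0.118644, 1.000000, 0.423729)
Requested entry of v2: 25/59 = 0.42373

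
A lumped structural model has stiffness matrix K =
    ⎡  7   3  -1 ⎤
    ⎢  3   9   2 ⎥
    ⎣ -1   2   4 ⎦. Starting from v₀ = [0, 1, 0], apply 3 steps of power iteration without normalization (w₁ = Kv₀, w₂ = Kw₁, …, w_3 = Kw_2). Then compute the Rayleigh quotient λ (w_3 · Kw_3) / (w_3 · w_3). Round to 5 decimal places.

w1 = Kv₀ = (3, 9, 2)
w2 = Kw1 = (46, 94, 23)
w3 = Kw2 = (581, 1030, 234)
Kw3 = (6923, 11481, 2415)
w3·Kw3 = 581·6923 + 1030·11481 + 234·2415 = 16412803; w3·w3 = 581·581 + 1030·1030 + 234·234 = 1453217
λ ≈ 16412803/1453217 = 11.29412

11.29412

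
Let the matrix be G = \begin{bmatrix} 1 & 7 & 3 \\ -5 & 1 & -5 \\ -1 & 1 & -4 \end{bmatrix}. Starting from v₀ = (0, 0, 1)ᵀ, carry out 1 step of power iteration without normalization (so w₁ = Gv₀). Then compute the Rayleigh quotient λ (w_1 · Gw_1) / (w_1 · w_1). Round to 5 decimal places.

-3.28000

w1 = Gv₀ = (1·0 + 7·0 + 3·1; (-5)·0 + 1·0 + (-5)·1; (-1)·0 + 1·0 + (-4)·1) = (3, -5, -4)
Gw1 = (-44, 0, 8)
w1·Gw1 = 3·(-44) + (-5)·0 + (-4)·8 = -164; w1·w1 = 3·3 + (-5)·(-5) + (-4)·(-4) = 50
λ ≈ -164/50 = -3.28000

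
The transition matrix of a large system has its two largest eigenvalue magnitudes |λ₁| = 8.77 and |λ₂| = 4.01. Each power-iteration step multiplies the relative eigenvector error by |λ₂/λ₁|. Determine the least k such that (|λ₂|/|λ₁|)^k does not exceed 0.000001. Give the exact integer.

18

|λ₂/λ₁| = 4.01/8.77 = 0.45724
Need k ≥ ln(0.000001) / ln(0.45724) = -13.8155 / -0.7825 ≈ 17.655
Smallest integer k satisfying the bound: 18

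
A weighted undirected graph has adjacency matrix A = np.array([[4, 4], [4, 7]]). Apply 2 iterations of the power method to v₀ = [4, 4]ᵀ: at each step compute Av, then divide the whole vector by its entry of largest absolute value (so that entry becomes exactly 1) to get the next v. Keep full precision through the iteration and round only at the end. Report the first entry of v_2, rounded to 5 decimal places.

Av0 = (32.000000, 44.000000); divide by 44.000000 → v1 = (0.727273, 1.000000)
Av1 = (6.909091, 9.909091); divide by 9.909091 → v2 = (0.697248, 1.000000)
Requested entry of v2: 304/436 = 0.69725

0.69725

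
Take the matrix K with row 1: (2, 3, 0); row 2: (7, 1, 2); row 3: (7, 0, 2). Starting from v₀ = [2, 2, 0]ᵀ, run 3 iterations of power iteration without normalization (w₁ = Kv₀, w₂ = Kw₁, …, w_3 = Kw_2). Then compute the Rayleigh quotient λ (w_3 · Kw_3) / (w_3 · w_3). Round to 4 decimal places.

w1 = Kv₀ = (10, 16, 14)
w2 = Kw1 = (68, 114, 98)
w3 = Kw2 = (478, 786, 672)
Kw3 = (3314, 5476, 4690)
w3·Kw3 = 478·3314 + 786·5476 + 672·4690 = 9039908; w3·w3 = 478·478 + 786·786 + 672·672 = 1297864
λ ≈ 9039908/1297864 = 6.9652

λ ≈ 6.9652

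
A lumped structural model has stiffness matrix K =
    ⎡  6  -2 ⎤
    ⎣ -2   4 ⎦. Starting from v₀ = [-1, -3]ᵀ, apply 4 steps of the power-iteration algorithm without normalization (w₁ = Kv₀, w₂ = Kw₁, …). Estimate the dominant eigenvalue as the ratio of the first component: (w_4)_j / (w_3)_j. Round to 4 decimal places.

8.0000

w1 = Kv₀ = (6·(-1) + (-2)·(-3); (-2)·(-1) + 4·(-3)) = (0, -10)
w2 = Kw1 = (6·0 + (-2)·(-10); (-2)·0 + 4·(-10)) = (20, -40)
w3 = Kw2 = (200, -200)
w4 = Kw3 = (1600, -1200)
Ratio at component: 1600 / 200 = 8.0000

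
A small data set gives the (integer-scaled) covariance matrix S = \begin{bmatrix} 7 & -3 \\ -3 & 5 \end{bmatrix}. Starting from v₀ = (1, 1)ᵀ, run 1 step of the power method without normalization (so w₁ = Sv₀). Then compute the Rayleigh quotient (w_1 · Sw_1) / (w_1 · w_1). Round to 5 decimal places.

w1 = Sv₀ = (7·1 + (-3)·1; (-3)·1 + 5·1) = (4, 2)
Sw1 = (22, -2)
w1·Sw1 = 4·22 + 2·(-2) = 84; w1·w1 = 4·4 + 2·2 = 20
λ ≈ 84/20 = 4.20000

4.20000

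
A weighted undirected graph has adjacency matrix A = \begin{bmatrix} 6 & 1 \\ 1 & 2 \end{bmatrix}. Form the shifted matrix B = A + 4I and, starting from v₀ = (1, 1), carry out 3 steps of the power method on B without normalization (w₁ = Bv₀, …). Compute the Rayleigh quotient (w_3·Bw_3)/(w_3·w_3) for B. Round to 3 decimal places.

μ ≈ 10.182

B = A + 4I has rows (10, 1); (1, 6)
w1 = Bv₀ = (10·1 + 1·1; 1·1 + 6·1) = (11, 7)
w2 = Bw1 = (10·11 + 1·7; 1·11 + 6·7) = (117, 53)
w3 = Bw2 = (1223, 435)
Bw3 = (12665, 3833)
w3·Bw3 = 17156650; w3·w3 = 1684954; μ ≈ 17156650/1684954 = 10.182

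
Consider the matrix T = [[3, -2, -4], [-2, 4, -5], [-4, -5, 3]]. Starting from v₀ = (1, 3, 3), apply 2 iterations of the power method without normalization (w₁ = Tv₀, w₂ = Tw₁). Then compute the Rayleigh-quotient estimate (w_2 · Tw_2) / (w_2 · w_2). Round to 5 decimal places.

w1 = Tv₀ = (3·1 + (-2)·3 + (-4)·3; (-2)·1 + 4·3 + (-5)·3; (-4)·1 + (-5)·3 + 3·3) = (-15, -5, -10)
w2 = Tw1 = (3·(-15) + (-2)·(-5) + (-4)·(-10); (-2)·(-15) + 4·(-5) + (-5)·(-10); (-4)·(-15) + (-5)·(-5) + 3·(-10)) = (5, 60, 55)
Tw2 = (-325, -45, -155)
w2·Tw2 = 5·(-325) + 60·(-45) + 55·(-155) = -12850; w2·w2 = 5·5 + 60·60 + 55·55 = 6650
λ ≈ -12850/6650 = -1.93233

-1.93233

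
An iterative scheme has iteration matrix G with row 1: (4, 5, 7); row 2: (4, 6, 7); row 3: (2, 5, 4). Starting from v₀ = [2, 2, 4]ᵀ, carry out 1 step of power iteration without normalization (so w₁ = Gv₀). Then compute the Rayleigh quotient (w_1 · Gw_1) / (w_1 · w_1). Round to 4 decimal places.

w1 = Gv₀ = (46, 48, 30)
Gw1 = (634, 682, 452)
w1·Gw1 = 46·634 + 48·682 + 30·452 = 75460; w1·w1 = 46·46 + 48·48 + 30·30 = 5320
λ ≈ 75460/5320 = 14.1842

14.1842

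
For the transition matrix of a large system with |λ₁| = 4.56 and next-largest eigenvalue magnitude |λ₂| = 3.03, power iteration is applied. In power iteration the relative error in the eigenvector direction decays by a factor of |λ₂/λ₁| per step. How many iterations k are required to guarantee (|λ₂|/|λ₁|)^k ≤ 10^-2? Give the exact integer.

|λ₂/λ₁| = 3.03/4.56 = 0.66447
Need k ≥ ln(10^-2) / ln(0.66447) = -4.6052 / -0.4088 ≈ 11.266
Smallest integer k satisfying the bound: 12

12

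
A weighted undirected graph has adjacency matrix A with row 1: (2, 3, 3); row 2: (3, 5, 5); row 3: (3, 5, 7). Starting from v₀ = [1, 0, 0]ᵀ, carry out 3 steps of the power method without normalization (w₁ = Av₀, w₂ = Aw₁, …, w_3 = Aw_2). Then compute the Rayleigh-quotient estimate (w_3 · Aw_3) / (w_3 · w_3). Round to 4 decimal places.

w1 = Av₀ = (2, 3, 3)
w2 = Aw1 = (22, 36, 42)
w3 = Aw2 = (278, 456, 540)
Aw3 = (3544, 5814, 6894)
w3·Aw3 = 278·3544 + 456·5814 + 540·6894 = 7359176; w3·w3 = 278·278 + 456·456 + 540·540 = 576820
λ ≈ 7359176/576820 = 12.7582

λ ≈ 12.7582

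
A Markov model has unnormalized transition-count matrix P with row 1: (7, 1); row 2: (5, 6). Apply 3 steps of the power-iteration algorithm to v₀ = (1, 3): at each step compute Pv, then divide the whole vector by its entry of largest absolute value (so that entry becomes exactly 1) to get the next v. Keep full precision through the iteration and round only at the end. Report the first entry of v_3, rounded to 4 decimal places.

0.5267

Pv0 = (10.00000, 23.00000); divide by 23.00000 → v1 = (0.43478, 1.00000)
Pv1 = (4.04348, 8.17391); divide by 8.17391 → v2 = (0.49468, 1.00000)
Pv2 = (4.46277, 8.47340); divide by 8.47340 → v3 = (0.52668, 1.00000)
Requested entry of v3: 839/1593 = 0.5267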